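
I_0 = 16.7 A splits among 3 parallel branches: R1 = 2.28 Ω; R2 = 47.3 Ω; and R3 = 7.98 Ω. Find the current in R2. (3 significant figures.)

I ≈ 0.603 A

ΣG = 1/2.28 + 1/47.3 + 1/7.98 = 0.5851.
By the current-divider rule, I = I_0 · G_k/ΣG = 16.7 × 0.03614 = 0.6035 A.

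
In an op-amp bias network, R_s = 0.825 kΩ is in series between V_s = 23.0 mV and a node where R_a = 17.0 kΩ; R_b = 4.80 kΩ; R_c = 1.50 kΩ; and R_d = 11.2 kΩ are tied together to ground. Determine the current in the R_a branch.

I ≈ 0.734 µA

Parallel bank: R_p = 1/(1/17.0 + 1/4.80 + 1/1.50 + 1/11.2) = 0.9774 kΩ.
V_A = 23.0 × 0.9774/1.802 = 12.47 mV.
I(R_a) = V_A / R_a = 12.47/17.0 = 0.7337 µA.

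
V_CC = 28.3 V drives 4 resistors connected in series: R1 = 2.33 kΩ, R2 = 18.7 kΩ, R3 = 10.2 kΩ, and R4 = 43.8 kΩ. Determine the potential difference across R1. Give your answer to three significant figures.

V ≈ 0.879 V

Total series resistance ΣR = 2.33 + 18.7 + 10.2 + 43.8 = 75.03 kΩ.
V = V_CC · R/ΣR = 28.3 × 0.03105 = 0.8788 V.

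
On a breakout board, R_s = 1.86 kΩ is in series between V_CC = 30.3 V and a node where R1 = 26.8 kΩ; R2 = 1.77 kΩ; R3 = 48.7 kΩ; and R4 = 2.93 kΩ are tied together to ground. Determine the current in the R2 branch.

I ≈ 6.13 mA

Parallel bank: R_p = 1/(1/26.8 + 1/1.77 + 1/48.7 + 1/2.93) = 1.037 kΩ.
V_A = 30.3 × 1.037/2.897 = 10.85 V.
I(R2) = V_A / R2 = 10.85/1.77 = 6.129 mA.
(Check via current divider: I_total = 10.46 mA; share G_k/ΣG = 0.5860 → same result.)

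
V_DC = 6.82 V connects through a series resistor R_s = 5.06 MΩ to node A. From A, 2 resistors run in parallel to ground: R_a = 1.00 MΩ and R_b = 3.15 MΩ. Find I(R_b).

I ≈ 0.282 µA

Combine the parallel branches: R_p = (1/1.00 + 1/3.15)⁻¹ = 0.7590 MΩ.
Node voltage V_A = V_DC · R_p/(R_s + R_p) = 6.82 × 0.1304 = 0.8896 V.
I(R_b) = V_A / R_b = 0.8896/3.15 = 0.2824 µA.
(Equivalently: I_total = 1.172 µA, then current-divider fraction G_k/ΣG = 0.2410.)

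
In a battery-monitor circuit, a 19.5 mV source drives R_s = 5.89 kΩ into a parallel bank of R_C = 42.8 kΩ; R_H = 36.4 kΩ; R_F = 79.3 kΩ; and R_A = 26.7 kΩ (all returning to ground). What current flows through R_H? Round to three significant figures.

I ≈ 0.336 µA

Parallel bank: R_p = 1/(1/42.8 + 1/36.4 + 1/79.3 + 1/26.7) = 9.911 kΩ.
Node voltage V_A = V_supply · R_p/(R_s + R_p) = 19.5 × 0.6272 = 12.23 mV.
I(R_H) = V_A / R_H = 12.23/36.4 = 0.3360 µA.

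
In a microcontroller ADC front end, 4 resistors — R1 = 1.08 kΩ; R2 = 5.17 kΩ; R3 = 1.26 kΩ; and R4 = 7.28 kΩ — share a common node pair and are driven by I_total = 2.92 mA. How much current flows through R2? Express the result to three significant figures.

ΣG = 1/1.08 + 1/5.17 + 1/1.26 + 1/7.28 = 2.050.
Current divider: I(R2) = I_total · G_k/ΣG = 2.92 × (0.1934/2.050) = 2.92 × 0.09434 = 0.2755 mA.

I ≈ 0.275 mA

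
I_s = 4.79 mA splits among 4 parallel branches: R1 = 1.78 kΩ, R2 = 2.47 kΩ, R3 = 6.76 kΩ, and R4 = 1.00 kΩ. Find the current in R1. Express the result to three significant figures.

Total conductance ΣG = 1/1.78 + 1/2.47 + 1/6.76 + 1/1.00 = 2.115 (units of 1/kΩ).
Current divider: I(R1) = I_s · G_k/ΣG = 4.79 × (0.5618/2.115) = 4.79 × 0.2657 = 1.273 mA.

I ≈ 1.27 mA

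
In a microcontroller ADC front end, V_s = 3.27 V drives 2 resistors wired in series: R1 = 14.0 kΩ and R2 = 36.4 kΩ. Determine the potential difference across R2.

ΣR = 14.0 + 36.4 = 50.40 kΩ.
Voltage divider: V = V_s · (36.40 / 50.40) = 3.27 × 0.7222 = 2.362 V.

V ≈ 2.36 V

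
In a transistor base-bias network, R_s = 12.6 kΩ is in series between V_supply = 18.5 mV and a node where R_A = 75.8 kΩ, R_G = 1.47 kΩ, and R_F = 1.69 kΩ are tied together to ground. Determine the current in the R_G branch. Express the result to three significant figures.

Equivalent of the parallel group: R_p = 0.7781 kΩ.
V_A = 18.5 × 0.7781/13.38 = 1.076 mV.
I(R_G) = V_A / R_G = 1.076/1.47 = 0.7320 µA.

I ≈ 0.732 µA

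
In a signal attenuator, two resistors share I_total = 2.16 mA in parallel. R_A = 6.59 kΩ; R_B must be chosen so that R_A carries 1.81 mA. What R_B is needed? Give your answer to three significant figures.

In a two-way split, I_A/I_total = R_B/(R_A + R_B).
1.81/2.16 = R_B/(R_A + R_B) → R_B = R_A · (0.8380)/(1 − 0.8380) = 6.59 × 5.171 = 34.08 kΩ.

R_B ≈ 34.1 kΩ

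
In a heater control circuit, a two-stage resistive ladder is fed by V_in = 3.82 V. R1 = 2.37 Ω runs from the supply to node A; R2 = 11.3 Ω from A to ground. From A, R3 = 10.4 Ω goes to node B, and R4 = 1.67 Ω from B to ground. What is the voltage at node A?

Node A sees R2 in parallel with the series input of stage 2, R3 + R4 = 12.07 Ω.
Effective lower resistance at A: R2 ‖ 12.07 = 5.836 Ω.
V_A = 3.82 × 5.836/(2.37 + 5.836) = 2.717 V.

V_A ≈ 2.72 V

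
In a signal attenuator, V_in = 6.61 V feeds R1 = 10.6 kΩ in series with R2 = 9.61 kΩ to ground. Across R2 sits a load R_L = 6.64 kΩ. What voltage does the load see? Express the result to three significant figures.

R2 ‖ R_L = (9.61 × 6.64)/(9.61 + 6.64) = 3.927 kΩ.
Then V_out = V_in · R2'/(R1 + R2') = 6.61 × 3.927/14.53 = 1.787 V.

V_out ≈ 1.79 V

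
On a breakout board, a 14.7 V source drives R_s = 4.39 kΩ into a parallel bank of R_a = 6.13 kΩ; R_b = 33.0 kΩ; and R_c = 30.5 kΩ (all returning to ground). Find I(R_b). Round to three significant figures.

Equivalent of the parallel group: R_p = 4.420 kΩ.
V_A = 14.7 × 4.420/8.810 = 7.375 V.
Branch current I = V_A/R_b = 7.375/33.0 = 0.2235 mA.

I ≈ 0.223 mA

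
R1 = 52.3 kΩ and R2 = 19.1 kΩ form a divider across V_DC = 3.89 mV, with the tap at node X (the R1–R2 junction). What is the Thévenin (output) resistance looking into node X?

R_th ≈ 14.0 kΩ

Zeroing V_DC shorts the top of R1 to ground, so R_th = R1 ‖ R2 = 13.99 kΩ.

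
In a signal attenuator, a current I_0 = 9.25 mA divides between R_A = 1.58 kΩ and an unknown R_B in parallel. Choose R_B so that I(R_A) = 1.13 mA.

R_B ≈ 0.220 kΩ

In a two-way split, I_A/I_0 = R_B/(R_A + R_B).
With f = 0.1222, R_B = R_A · f/(1−f) = 1.58 × 0.1392 = 0.2199 kΩ.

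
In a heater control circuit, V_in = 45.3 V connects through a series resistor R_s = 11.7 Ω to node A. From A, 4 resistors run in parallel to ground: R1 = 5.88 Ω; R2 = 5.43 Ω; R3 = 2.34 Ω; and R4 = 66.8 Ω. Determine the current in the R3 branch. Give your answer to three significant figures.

I ≈ 1.88 A

Parallel bank: R_p = 1/(1/5.88 + 1/5.43 + 1/2.34 + 1/66.8) = 1.255 Ω.
Node voltage V_A = V_in · R_p/(R_s + R_p) = 45.3 × 0.09690 = 4.390 V.
I(R3) = V_A / R3 = 4.390/2.34 = 1.876 A.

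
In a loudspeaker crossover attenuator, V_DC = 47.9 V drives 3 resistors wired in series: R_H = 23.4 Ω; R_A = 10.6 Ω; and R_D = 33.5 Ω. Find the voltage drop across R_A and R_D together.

ΣR = 23.4 + 10.6 + 33.5 = 67.50 Ω.
R_{R_A..R_D} = 10.6 + 33.5 = 44.10 Ω.
By the voltage-divider rule, V = 47.9 × 44.10/67.50 = 31.29 V.

V ≈ 31.3 V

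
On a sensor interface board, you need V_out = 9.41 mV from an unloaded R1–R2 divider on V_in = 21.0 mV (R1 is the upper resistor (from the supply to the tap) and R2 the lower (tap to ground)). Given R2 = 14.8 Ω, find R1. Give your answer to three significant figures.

Required fraction k = V_out/V_in = 0.4481.
So R1 = R2 · (V_in/V_out − 1) = 14.8 × (21.0/9.41 − 1) = 14.8 × 1.232 = 18.23 Ω.

R1 ≈ 18.2 Ω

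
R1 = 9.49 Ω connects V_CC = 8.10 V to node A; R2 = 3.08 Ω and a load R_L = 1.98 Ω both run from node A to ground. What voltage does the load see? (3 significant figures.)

V_out ≈ 0.913 V

First combine the lower leg with the load: R2 ‖ R_L = 1.205 Ω.
Then V_out = V_CC · R2'/(R1 + R2') = 8.10 × 1.205/10.70 = 0.9128 V.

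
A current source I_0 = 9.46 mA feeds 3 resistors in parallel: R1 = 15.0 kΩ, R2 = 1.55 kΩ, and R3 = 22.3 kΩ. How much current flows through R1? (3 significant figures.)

I ≈ 0.833 mA

Total conductance ΣG = 1/15.0 + 1/1.55 + 1/22.3 = 0.7567 (units of 1/kΩ).
R1 takes the fraction G_k/ΣG = 0.06667/0.7567 = 0.08811, so I = 9.46 × 0.08811 = 0.8335 mA.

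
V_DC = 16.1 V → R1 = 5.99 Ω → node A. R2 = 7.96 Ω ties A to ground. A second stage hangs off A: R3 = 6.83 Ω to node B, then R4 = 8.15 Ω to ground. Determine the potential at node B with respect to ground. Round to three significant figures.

V_B ≈ 4.07 V

Node A sees R2 in parallel with the series input of stage 2, R3 + R4 = 14.98 Ω.
R2 ‖ (R3+R4) = 5.198 Ω.
First divider: V_A = V_DC · 5.198/(5.99 + 5.198) = 7.480 V.
V_B = V_A × 0.5441 = 4.070 V.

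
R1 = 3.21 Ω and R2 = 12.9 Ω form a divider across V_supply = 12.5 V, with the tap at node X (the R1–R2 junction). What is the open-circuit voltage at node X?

Open-circuit (no load on X): V_th = V_supply · R2/(R1 + R2) = 12.5 × 12.9/(3.210 + 12.9) = 10.01 V.

V_th ≈ 10.0 V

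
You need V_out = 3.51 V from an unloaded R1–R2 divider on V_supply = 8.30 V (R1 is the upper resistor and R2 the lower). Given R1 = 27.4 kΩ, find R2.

R2 ≈ 20.1 kΩ

The divider ratio is R2/(R1+R2) = 3.51/8.30 = 0.4229.
R2 = R1 · 0.4229/(1 − 0.4229) = 20.08 kΩ.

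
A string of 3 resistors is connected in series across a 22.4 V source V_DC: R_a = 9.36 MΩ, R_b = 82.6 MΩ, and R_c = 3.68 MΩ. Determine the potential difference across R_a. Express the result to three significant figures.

V ≈ 2.19 V

Series total: ΣR = 9.36 + 82.6 + 3.68 = 95.64 MΩ.
Voltage divider: V = V_DC · (9.360 / 95.64) = 22.4 × 0.09787 = 2.192 V.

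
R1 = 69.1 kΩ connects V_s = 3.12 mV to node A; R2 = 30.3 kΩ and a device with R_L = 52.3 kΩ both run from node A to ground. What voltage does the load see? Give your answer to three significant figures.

V_out ≈ 0.678 mV

R2 ‖ R_L = (30.3 × 52.3)/(30.3 + 52.3) = 19.19 kΩ.
Now apply the divider: V_out = 3.12 × 0.2173 = 0.6780 mV.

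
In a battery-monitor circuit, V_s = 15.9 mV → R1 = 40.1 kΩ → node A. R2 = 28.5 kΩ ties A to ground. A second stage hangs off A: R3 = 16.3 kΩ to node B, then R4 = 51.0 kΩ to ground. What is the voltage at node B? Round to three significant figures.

V_B ≈ 4.01 mV

Looking into the second stage from A: R3 + R4 = 67.30 kΩ appears in parallel with R2.
Effective lower resistance at A: R2 ‖ 67.30 = 20.02 kΩ.
First divider: V_A = V_s · 20.02/(40.1 + 20.02) = 5.295 mV.
Then the unloaded second divider: V_B = V_A × R4/(R3+R4) = 5.295 × 0.7578 = 4.013 mV.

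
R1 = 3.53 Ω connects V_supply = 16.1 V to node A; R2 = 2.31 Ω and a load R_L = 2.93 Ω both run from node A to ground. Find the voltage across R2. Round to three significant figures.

V_out ≈ 4.31 V

The load sits in parallel with R2, giving an effective lower resistance R2' = R2·R_L/(R2+R_L) = 1.292 Ω.
Then V_out = V_supply · R2'/(R1 + R2') = 16.1 × 1.292/4.822 = 4.313 V.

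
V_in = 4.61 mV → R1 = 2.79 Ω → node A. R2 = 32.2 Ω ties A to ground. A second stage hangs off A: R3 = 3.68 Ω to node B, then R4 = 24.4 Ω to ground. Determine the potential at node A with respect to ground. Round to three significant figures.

The second stage (R3 + R4 = 28.08 Ω) loads node A in parallel with R2.
Effective lower resistance at A: R2 ‖ 28.08 = 15.00 Ω.
V_A = 4.61 × 15.00/(2.79 + 15.00) = 3.887 mV.

V_A ≈ 3.89 mV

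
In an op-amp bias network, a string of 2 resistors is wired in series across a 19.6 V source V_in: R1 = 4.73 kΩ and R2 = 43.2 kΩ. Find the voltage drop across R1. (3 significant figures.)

V ≈ 1.93 V

Series total: ΣR = 4.73 + 43.2 = 47.93 kΩ.
Voltage divider: V = V_in · (4.730 / 47.93) = 19.6 × 0.09869 = 1.934 V.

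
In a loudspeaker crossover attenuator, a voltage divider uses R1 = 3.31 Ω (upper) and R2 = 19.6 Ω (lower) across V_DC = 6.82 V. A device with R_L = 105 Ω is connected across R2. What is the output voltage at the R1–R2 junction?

V_out ≈ 5.68 V

The load sits in parallel with R2, giving an effective lower resistance R2' = R2·R_L/(R2+R_L) = 16.52 Ω.
Now apply the divider: V_out = 6.82 × 0.8331 = 5.681 V.
(Unloaded it would be 5.83 V; the load pulls it down.)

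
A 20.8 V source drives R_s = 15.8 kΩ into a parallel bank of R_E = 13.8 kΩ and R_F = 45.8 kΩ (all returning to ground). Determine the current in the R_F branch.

Parallel bank: R_p = 1/(1/13.8 + 1/45.8) = 10.60 kΩ.
V_A = 20.8 × 10.60/26.40 = 8.354 V.
I(R_F) = V_A / R_F = 8.354/45.8 = 0.1824 mA.
(Check via current divider: I_total = 0.7877 mA; share G_k/ΣG = 0.2315 → same result.)

I ≈ 0.182 mA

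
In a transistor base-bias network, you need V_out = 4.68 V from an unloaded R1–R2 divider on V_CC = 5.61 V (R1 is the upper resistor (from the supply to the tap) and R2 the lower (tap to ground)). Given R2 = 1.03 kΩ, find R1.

R1 ≈ 0.205 kΩ

The divider ratio is R2/(R1+R2) = 4.68/5.61 = 0.8342.
Rearranging, R1 = R2·(1−k)/k = 1.03 × 0.1987 = 0.2047 kΩ.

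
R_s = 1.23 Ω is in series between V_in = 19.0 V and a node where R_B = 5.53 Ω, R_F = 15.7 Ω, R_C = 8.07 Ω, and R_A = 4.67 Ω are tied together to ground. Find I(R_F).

Equivalent of the parallel group: R_p = 1.717 Ω.
V_A by voltage divider: V_A = 19.0 × 1.717/(1.23 + 1.717) = 11.07 V.
I(R_F) = V_A / R_F = 11.07/15.7 = 0.7050 A.

I ≈ 0.705 A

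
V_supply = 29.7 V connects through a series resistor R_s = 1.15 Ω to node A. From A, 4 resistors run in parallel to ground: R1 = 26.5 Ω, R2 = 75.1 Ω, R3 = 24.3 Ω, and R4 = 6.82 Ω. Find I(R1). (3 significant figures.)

Combine the parallel branches: R_p = (1/26.5 + 1/75.1 + 1/24.3 + 1/6.82)⁻¹ = 4.187 Ω.
Node voltage V_A = V_supply · R_p/(R_s + R_p) = 29.7 × 0.7845 = 23.30 V.
Branch current I = V_A/R1 = 23.30/26.5 = 0.8793 A.

I ≈ 0.879 A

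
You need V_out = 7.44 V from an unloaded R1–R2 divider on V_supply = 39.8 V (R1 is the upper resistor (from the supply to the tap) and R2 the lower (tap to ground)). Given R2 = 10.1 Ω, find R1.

R1 ≈ 43.9 Ω

The divider ratio is R2/(R1+R2) = 7.44/39.8 = 0.1869.
So R1 = R2 · (V_supply/V_out − 1) = 10.1 × (39.8/7.44 − 1) = 10.1 × 4.349 = 43.93 Ω.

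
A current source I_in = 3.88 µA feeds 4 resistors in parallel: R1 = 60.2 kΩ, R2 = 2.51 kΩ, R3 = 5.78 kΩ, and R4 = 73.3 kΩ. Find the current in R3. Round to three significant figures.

I ≈ 1.12 µA

Total conductance ΣG = 1/60.2 + 1/2.51 + 1/5.78 + 1/73.3 = 0.6017 (units of 1/kΩ).
Current divider: I(R3) = I_in · G_k/ΣG = 3.88 × (0.1730/0.6017) = 3.88 × 0.2875 = 1.116 µA.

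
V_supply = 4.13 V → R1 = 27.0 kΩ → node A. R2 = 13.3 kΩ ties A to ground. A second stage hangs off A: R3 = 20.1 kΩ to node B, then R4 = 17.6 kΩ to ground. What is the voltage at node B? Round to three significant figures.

V_B ≈ 0.515 V

Looking into the second stage from A: R3 + R4 = 37.70 kΩ appears in parallel with R2.
Effective lower resistance at A: R2 ‖ 37.70 = 9.832 kΩ.
V_A = 4.13 × 9.832/(27.0 + 9.832) = 1.102 V.
V_B = V_A × 0.4668 = 0.5147 V.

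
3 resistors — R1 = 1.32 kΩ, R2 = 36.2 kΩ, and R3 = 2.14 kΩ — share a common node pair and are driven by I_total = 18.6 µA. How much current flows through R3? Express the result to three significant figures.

I ≈ 6.94 µA

ΣG = 1/1.32 + 1/36.2 + 1/2.14 = 1.252.
R3 takes the fraction G_k/ΣG = 0.4673/1.252 = 0.3731, so I = 18.6 × 0.3731 = 6.939 µA.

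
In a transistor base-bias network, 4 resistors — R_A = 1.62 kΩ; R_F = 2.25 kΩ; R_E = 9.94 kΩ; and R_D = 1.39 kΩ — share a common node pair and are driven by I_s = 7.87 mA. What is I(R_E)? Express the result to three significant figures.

Conductances: ΣG = 1/1.62 + 1/2.25 + 1/9.94 + 1/1.39 = 1.882 (1/kΩ).
Current divider: I(R_E) = I_s · G_k/ΣG = 7.87 × (0.1006/1.882) = 7.87 × 0.05346 = 0.4208 mA.

I ≈ 0.421 mA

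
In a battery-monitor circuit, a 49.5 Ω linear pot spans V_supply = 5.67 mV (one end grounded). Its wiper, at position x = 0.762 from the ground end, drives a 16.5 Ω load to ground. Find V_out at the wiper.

Lower segment x·R_p = 37.72 Ω; upper segment (1−x)·R_p = 11.78 Ω.
R_L loads the lower segment: effective lower R = 11.48 Ω.
Then V_out = V_supply · 11.48/(11.78 + 11.48) = 2.798 mV.
(Unloaded: V_out = x·V_supply = 4.32 mV.)

V_out ≈ 2.80 mV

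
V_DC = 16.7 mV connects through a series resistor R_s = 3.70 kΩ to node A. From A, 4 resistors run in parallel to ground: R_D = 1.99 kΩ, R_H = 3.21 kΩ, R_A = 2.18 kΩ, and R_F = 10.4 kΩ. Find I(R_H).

Equivalent of the parallel group: R_p = 0.7305 kΩ.
Node voltage V_A = V_DC · R_p/(R_s + R_p) = 16.7 × 0.1649 = 2.754 mV.
I(R_H) = V_A / R_H = 2.754/3.21 = 0.8578 µA.

I ≈ 0.858 µA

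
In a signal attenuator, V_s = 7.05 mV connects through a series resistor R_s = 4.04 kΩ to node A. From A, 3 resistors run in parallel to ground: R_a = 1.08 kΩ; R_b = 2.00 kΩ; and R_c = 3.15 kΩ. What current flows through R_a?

Equivalent of the parallel group: R_p = 0.5736 kΩ.
Node voltage V_A = V_s · R_p/(R_s + R_p) = 7.05 × 0.1243 = 0.8765 mV.
I(R_a) = V_A / R_a = 0.8765/1.08 = 0.8116 µA.

I ≈ 0.812 µA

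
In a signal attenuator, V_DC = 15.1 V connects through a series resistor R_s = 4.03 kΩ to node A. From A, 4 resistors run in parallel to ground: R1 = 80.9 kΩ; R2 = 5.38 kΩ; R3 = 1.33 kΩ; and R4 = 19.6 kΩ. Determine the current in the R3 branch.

Equivalent of the parallel group: R_p = 0.9989 kΩ.
V_A = 15.1 × 0.9989/5.029 = 2.999 V.
I(R3) = V_A / R3 = 2.999/1.33 = 2.255 mA.
(Check via current divider: I_total = 3.003 mA; share G_k/ΣG = 0.7510 → same result.)

I ≈ 2.26 mA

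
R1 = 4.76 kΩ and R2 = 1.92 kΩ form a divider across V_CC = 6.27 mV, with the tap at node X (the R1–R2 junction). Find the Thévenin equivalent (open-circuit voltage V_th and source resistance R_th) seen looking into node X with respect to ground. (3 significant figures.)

Open-circuit (no load on X): V_th = V_CC · R2/(R1 + R2) = 6.27 × 1.92/(4.760 + 1.92) = 1.802 mV.
Looking into X with the source shorted: R_th = R1·R2/(R1+R2) = 4.760 × 1.92/6.680 = 1.368 kΩ.

V_th ≈ 1.80 mV, R_th ≈ 1.37 kΩ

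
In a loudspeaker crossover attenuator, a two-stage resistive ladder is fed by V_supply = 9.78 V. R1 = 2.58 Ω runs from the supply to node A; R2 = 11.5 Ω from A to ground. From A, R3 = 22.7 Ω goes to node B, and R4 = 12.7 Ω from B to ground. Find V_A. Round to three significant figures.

Node A sees R2 in parallel with the series input of stage 2, R3 + R4 = 35.40 Ω.
Effective lower resistance at A: R2 ‖ 35.40 = 8.680 Ω.
First divider: V_A = V_supply · 8.680/(2.58 + 8.680) = 7.539 V.

V_A ≈ 7.54 V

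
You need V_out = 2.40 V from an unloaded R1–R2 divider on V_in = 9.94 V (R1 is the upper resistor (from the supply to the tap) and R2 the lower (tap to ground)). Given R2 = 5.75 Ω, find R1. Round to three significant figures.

Required fraction k = V_out/V_in = 0.2414.
R1 = R2·(1/k − 1) = 5.75 × 3.142 = 18.06 Ω.

R1 ≈ 18.1 Ω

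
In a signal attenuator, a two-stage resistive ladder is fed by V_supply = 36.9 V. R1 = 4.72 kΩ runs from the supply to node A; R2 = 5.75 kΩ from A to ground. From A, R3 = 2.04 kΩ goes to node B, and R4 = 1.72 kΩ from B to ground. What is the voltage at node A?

V_A ≈ 12.0 V

Node A sees R2 in parallel with the series input of stage 2, R3 + R4 = 3.760 kΩ.
R2 ‖ (R3+R4) = 2.273 kΩ.
So V_A = 36.9 × 0.3251 = 12.00 V.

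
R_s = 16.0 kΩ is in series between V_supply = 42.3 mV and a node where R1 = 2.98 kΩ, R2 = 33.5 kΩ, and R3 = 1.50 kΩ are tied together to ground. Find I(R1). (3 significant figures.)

Parallel bank: R_p = 1/(1/2.98 + 1/33.5 + 1/1.50) = 0.9689 kΩ.
V_A by voltage divider: V_A = 42.3 × 0.9689/(16.0 + 0.9689) = 2.415 mV.
I(R1) = V_A / R1 = 2.415/2.98 = 0.8105 µA.

I ≈ 0.811 µA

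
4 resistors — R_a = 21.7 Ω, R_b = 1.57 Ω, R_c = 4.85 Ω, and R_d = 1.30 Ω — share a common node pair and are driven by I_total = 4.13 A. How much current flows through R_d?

I ≈ 1.92 A

Total conductance ΣG = 1/21.7 + 1/1.57 + 1/4.85 + 1/1.30 = 1.658 (units of 1/Ω).
Current divider: I(R_d) = I_total · G_k/ΣG = 4.13 × (0.7692/1.658) = 4.13 × 0.4638 = 1.916 A.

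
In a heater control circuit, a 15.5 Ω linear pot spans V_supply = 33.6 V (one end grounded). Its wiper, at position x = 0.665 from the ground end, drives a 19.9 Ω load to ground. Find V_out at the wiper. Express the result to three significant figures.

Split the track: R_lower = x·R_p = 10.31 Ω, R_upper = (1−x)·R_p = 5.192 Ω.
R_L loads the lower segment: effective lower R = 6.790 Ω.
V_out = 33.6 × 6.790/(5.192 + 6.790) = 19.04 V.
(Unloaded: V_out = x·V_supply = 22.3 V.)

V_out ≈ 19.0 V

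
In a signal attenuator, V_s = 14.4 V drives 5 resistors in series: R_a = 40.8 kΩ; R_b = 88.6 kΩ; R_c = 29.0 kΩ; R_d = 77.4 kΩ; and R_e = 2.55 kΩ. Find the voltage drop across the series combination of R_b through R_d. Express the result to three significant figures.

V ≈ 11.8 V

Total series resistance ΣR = 40.8 + 88.6 + 29.0 + 77.4 + 2.55 = 238.3 kΩ.
R_{R_b..R_d} = 88.6 + 29.0 + 77.4 = 195.0 kΩ.
Voltage divider: V = V_s · (195.0 / 238.3) = 14.4 × 0.8181 = 11.78 V.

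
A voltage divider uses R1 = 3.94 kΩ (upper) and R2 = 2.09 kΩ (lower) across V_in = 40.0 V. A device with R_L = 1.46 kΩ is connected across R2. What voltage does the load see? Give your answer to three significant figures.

First combine the lower leg with the load: R2 ‖ R_L = 0.8595 kΩ.
Then V_out = V_in · R2'/(R1 + R2') = 40.0 × 0.8595/4.800 = 7.164 V.

V_out ≈ 7.16 V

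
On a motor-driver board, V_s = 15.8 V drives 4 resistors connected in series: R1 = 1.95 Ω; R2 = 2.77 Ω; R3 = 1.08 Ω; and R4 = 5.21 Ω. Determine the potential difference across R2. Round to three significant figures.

V ≈ 3.98 V

Total series resistance ΣR = 1.95 + 2.77 + 1.08 + 5.21 = 11.01 Ω.
V = V_s · R/ΣR = 15.8 × 0.2516 = 3.975 V.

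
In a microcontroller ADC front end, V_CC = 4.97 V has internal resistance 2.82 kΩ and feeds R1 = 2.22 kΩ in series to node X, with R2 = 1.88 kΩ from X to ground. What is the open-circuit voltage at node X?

R1' = 2.82 + 2.22 = 5.040 kΩ (source resistance + R1).
V_th is the unloaded tap voltage: V_CC · R2/(R1'+R2) = 4.97 × 0.2717 = 1.350 V.

V_th ≈ 1.35 V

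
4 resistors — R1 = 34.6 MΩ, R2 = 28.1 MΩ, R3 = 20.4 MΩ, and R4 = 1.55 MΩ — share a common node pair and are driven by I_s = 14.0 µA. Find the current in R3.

Total conductance ΣG = 1/34.6 + 1/28.1 + 1/20.4 + 1/1.55 = 0.7587 (units of 1/MΩ).
R3 takes the fraction G_k/ΣG = 0.04902/0.7587 = 0.06461, so I = 14.0 × 0.06461 = 0.9046 µA.

I ≈ 0.905 µA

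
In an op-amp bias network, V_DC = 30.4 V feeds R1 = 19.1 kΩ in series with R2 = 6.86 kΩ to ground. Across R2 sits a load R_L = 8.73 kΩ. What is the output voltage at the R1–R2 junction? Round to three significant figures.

V_out ≈ 5.09 V

The load sits in parallel with R2, giving an effective lower resistance R2' = R2·R_L/(R2+R_L) = 3.841 kΩ.
Now apply the divider: V_out = 30.4 × 0.1674 = 5.090 V.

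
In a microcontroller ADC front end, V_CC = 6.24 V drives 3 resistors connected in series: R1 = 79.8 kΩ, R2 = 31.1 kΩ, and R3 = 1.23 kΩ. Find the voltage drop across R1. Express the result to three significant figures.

ΣR = 79.8 + 31.1 + 1.23 = 112.1 kΩ.
By the voltage-divider rule, V = 6.24 × 79.80/112.1 = 4.441 V.

V ≈ 4.44 V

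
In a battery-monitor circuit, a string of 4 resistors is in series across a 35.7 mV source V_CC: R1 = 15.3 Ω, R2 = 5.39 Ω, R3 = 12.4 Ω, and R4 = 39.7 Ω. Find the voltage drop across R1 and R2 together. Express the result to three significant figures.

Series total: ΣR = 15.3 + 5.39 + 12.4 + 39.7 = 72.79 Ω.
R_{R1..R2} = 15.3 + 5.39 = 20.69 Ω.
By the voltage-divider rule, V = 35.7 × 20.69/72.79 = 10.15 mV.

V ≈ 10.1 mV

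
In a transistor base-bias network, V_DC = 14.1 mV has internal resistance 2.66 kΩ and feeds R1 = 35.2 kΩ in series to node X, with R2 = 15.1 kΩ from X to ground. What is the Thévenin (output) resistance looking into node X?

R_th ≈ 10.8 kΩ

R1' = 2.66 + 35.2 = 37.86 kΩ (source resistance + R1).
Zeroing V_DC shorts the top of R1' to ground, so R_th = R1' ‖ R2 = 10.79 kΩ.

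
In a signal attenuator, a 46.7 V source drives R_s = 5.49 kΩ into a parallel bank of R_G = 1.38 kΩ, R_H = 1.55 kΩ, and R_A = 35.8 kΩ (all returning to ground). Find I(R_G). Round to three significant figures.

Parallel bank: R_p = 1/(1/1.38 + 1/1.55 + 1/35.8) = 0.7154 kΩ.
Node voltage V_A = V_s · R_p/(R_s + R_p) = 46.7 × 0.1153 = 5.384 V.
Branch current I = V_A/R_G = 5.384/1.38 = 3.902 mA.
(Check via current divider: I_total = 7.526 mA; share G_k/ΣG = 0.5184 → same result.)

I ≈ 3.90 mA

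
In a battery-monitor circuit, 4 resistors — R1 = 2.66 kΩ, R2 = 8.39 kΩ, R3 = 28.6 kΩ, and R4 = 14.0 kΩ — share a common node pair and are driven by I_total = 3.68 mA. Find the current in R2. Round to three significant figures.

I ≈ 0.729 mA

Total conductance ΣG = 1/2.66 + 1/8.39 + 1/28.6 + 1/14.0 = 0.6015 (units of 1/kΩ).
By the current-divider rule, I = I_total · G_k/ΣG = 3.68 × 0.1981 = 0.7292 mA.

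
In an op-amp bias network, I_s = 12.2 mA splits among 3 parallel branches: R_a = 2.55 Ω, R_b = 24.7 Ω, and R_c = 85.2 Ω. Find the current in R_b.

I ≈ 1.11 mA

Total conductance ΣG = 1/2.55 + 1/24.7 + 1/85.2 = 0.4444 (units of 1/Ω).
R_b takes the fraction G_k/ΣG = 0.04049/0.4444 = 0.09111, so I = 12.2 × 0.09111 = 1.111 mA.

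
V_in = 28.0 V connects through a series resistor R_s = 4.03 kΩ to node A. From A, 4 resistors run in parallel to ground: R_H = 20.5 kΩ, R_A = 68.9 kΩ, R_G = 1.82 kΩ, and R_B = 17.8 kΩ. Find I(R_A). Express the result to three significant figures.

Equivalent of the parallel group: R_p = 1.495 kΩ.
Node voltage V_A = V_in · R_p/(R_s + R_p) = 28.0 × 0.2706 = 7.576 V.
Branch current I = V_A/R_A = 7.576/68.9 = 0.1100 mA.
(Check via current divider: I_total = 5.068 mA; share G_k/ΣG = 0.02170 → same result.)

I ≈ 0.110 mA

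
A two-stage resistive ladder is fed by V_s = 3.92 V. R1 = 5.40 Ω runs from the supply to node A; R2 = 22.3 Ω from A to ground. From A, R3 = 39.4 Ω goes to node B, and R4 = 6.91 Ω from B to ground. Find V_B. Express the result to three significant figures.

The second stage (R3 + R4 = 46.31 Ω) loads node A in parallel with R2.
R2 ‖ (R3+R4) = 15.05 Ω.
First divider: V_A = V_s · 15.05/(5.40 + 15.05) = 2.885 V.
V_B = V_A × 0.1492 = 0.4305 V.

V_B ≈ 0.430 V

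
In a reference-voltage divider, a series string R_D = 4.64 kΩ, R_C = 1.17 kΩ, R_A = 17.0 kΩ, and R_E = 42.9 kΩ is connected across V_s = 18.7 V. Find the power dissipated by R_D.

P ≈ 0.376 mW

Series current I = V_s/ΣR = 18.7/65.71 = 0.2846 mA.
V(R_D) = I·R = 1.320 V; P = V·I = 1.320 × 0.2846 = 0.3758 mW.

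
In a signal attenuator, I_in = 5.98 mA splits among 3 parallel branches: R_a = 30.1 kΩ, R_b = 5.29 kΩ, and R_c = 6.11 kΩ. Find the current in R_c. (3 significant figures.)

I ≈ 2.54 mA

ΣG = 1/30.1 + 1/5.29 + 1/6.11 = 0.3859.
R_c takes the fraction G_k/ΣG = 0.1637/0.3859 = 0.4241, so I = 5.98 × 0.4241 = 2.536 mA.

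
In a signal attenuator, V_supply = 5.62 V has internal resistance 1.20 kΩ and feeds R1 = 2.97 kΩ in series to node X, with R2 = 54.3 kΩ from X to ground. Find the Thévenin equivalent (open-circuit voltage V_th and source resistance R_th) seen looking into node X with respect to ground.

V_th ≈ 5.22 V, R_th ≈ 3.87 kΩ

R1' = 1.20 + 2.97 = 4.170 kΩ (source resistance + R1).
With X open, the divider is unloaded: V_th = 5.62 × 54.3/58.47 = 5.219 V.
With V_supply suppressed (replaced by a short), R_th = R1' ‖ R2 = (4.170 × 54.3)/(4.170 + 54.3) = 3.873 kΩ.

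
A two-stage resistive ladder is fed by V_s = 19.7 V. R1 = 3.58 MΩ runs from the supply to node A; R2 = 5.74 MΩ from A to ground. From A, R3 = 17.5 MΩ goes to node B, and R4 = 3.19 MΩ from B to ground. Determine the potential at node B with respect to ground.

V_B ≈ 1.69 V

The second stage (R3 + R4 = 20.69 MΩ) loads node A in parallel with R2.
R2 ‖ (R3+R4) = 4.493 MΩ.
First divider: V_A = V_s · 4.493/(3.58 + 4.493) = 10.96 V.
Stage 2 is unloaded, so V_B = V_A · R4/(R3+R4) = 10.96 × 3.19/20.69 = 1.690 V.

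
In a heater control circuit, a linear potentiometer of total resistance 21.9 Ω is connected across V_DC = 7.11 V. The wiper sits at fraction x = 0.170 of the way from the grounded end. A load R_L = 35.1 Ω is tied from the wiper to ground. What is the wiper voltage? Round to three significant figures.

V_out ≈ 1.11 V

Lower segment x·R_p = 3.723 Ω; upper segment (1−x)·R_p = 18.18 Ω.
(x·R_p) ‖ R_L = 3.366 Ω.
Loaded-divider output: V_out = 7.11 × 0.1562 = 1.111 V.
(Unloaded: V_out = x·V_DC = 1.21 V.)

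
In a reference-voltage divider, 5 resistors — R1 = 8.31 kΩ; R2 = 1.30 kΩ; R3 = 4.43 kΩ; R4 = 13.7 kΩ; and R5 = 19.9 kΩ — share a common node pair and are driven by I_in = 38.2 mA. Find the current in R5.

ΣG = 1/8.31 + 1/1.30 + 1/4.43 + 1/13.7 + 1/19.9 = 1.239.
Current divider: I(R5) = I_in · G_k/ΣG = 38.2 × (0.05025/1.239) = 38.2 × 0.04057 = 1.550 mA.

I ≈ 1.55 mA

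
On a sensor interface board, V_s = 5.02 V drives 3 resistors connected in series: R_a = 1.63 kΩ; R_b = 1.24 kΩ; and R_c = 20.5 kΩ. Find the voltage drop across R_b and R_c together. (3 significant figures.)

Total series resistance ΣR = 1.63 + 1.24 + 20.5 = 23.37 kΩ.
R_{R_b..R_c} = 1.24 + 20.5 = 21.74 kΩ.
V = V_s · R/ΣR = 5.02 × 0.9303 = 4.670 V.

V ≈ 4.67 V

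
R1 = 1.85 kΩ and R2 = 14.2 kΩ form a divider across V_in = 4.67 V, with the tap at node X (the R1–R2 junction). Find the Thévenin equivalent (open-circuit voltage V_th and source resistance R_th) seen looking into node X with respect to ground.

V_th ≈ 4.13 V, R_th ≈ 1.64 kΩ

Open-circuit (no load on X): V_th = V_in · R2/(R1 + R2) = 4.67 × 14.2/(1.850 + 14.2) = 4.132 V.
With V_in suppressed (replaced by a short), R_th = R1 ‖ R2 = (1.850 × 14.2)/(1.850 + 14.2) = 1.637 kΩ.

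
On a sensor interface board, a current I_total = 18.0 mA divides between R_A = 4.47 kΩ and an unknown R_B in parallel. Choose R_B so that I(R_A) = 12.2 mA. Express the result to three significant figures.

R_B ≈ 9.40 kΩ

Two-branch current divider: I_A = I_total · R_B/(R_A + R_B).
With f = 0.6778, R_B = R_A · f/(1−f) = 4.47 × 2.103 = 9.402 kΩ.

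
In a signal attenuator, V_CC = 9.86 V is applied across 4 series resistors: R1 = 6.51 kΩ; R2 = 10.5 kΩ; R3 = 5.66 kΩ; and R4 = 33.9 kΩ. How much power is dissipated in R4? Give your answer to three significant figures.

Series current I = V_CC/ΣR = 9.86/56.57 = 0.1743 mA.
V(R4) = I·R = 5.909 V; P = V·I = 5.909 × 0.1743 = 1.030 mW.

P ≈ 1.03 mW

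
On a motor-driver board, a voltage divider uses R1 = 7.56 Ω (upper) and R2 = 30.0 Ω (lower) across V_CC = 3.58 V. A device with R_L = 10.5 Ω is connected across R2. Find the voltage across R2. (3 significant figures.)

V_out ≈ 1.82 V

R2 ‖ R_L = (30.0 × 10.5)/(30.0 + 10.5) = 7.778 Ω.
Voltage divider with the loaded lower leg: V_out = 3.58 × 7.778/(7.56 + 7.778) = 3.58 × 0.5071 = 1.815 V.
(Unloaded it would be 2.86 V; the load pulls it down.)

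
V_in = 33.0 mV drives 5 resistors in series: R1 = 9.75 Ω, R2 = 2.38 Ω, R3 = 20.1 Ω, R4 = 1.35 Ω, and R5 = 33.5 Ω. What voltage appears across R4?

ΣR = 9.75 + 2.38 + 20.1 + 1.35 + 33.5 = 67.08 Ω.
By the voltage-divider rule, V = 33.0 × 1.350/67.08 = 0.6641 mV.

V ≈ 0.664 mV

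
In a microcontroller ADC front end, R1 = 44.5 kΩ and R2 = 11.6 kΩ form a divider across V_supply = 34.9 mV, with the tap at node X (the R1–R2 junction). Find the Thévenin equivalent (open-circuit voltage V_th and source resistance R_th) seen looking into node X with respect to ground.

V_th ≈ 7.22 mV, R_th ≈ 9.20 kΩ

With X open, the divider is unloaded: V_th = 34.9 × 11.6/56.10 = 7.216 mV.
Zeroing V_supply shorts the top of R1 to ground, so R_th = R1 ‖ R2 = 9.201 kΩ.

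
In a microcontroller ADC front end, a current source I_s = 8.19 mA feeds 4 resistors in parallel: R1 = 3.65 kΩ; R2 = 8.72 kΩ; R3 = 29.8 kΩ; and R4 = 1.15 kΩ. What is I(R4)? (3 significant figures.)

I ≈ 5.51 mA

Total conductance ΣG = 1/3.65 + 1/8.72 + 1/29.8 + 1/1.15 = 1.292 (units of 1/kΩ).
R4 takes the fraction G_k/ΣG = 0.8696/1.292 = 0.6732, so I = 8.19 × 0.6732 = 5.513 mA.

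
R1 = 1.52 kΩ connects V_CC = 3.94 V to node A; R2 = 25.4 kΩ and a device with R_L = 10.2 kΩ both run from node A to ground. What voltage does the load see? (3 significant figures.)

V_out ≈ 3.26 V

R2 ‖ R_L = (25.4 × 10.2)/(25.4 + 10.2) = 7.278 kΩ.
Now apply the divider: V_out = 3.94 × 0.8272 = 3.259 V.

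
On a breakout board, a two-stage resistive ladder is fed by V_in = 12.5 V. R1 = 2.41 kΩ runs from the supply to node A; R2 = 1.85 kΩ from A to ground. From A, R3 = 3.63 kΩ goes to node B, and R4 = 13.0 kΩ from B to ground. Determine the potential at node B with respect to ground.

V_B ≈ 3.99 V

Looking into the second stage from A: R3 + R4 = 16.63 kΩ appears in parallel with R2.
R2 ‖ (R3+R4) = 1.665 kΩ.
So V_A = 12.5 × 0.4086 = 5.107 V.
V_B = V_A × 0.7817 = 3.992 V.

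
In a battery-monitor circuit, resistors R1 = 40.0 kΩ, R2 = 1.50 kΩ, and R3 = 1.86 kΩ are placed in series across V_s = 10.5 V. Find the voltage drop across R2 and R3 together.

V ≈ 0.814 V

ΣR = 40.0 + 1.50 + 1.86 = 43.36 kΩ.
R_{R2..R3} = 1.50 + 1.86 = 3.360 kΩ.
Voltage divider: V = V_s · (3.360 / 43.36) = 10.5 × 0.07749 = 0.8137 V.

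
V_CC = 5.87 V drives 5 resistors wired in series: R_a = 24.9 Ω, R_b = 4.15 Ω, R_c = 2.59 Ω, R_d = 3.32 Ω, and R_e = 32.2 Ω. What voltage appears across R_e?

V ≈ 2.81 V

Total series resistance ΣR = 24.9 + 4.15 + 2.59 + 3.32 + 32.2 = 67.16 Ω.
Voltage divider: V = V_CC · (32.20 / 67.16) = 5.87 × 0.4795 = 2.814 V.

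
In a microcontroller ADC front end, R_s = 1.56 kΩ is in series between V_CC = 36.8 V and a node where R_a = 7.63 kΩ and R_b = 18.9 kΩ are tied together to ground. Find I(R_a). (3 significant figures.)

I ≈ 3.75 mA

Combine the parallel branches: R_p = (1/7.63 + 1/18.9)⁻¹ = 5.436 kΩ.
V_A = 36.8 × 5.436/6.996 = 28.59 V.
I(R_a) = V_A / R_a = 28.59/7.63 = 3.748 mA.
(Check via current divider: I_total = 5.260 mA; share G_k/ΣG = 0.7124 → same result.)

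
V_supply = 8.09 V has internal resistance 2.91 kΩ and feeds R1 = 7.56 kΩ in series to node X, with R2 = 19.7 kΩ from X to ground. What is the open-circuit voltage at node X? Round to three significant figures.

R1' = 2.91 + 7.56 = 10.47 kΩ (source resistance + R1).
Open-circuit (no load on X): V_th = V_supply · R2/(R1' + R2) = 8.09 × 19.7/(10.47 + 19.7) = 5.282 V.

V_th ≈ 5.28 V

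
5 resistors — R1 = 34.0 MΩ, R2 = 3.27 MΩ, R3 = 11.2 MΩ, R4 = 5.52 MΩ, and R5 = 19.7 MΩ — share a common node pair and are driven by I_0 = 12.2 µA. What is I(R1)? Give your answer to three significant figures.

I ≈ 0.547 µA

Total conductance ΣG = 1/34.0 + 1/3.27 + 1/11.2 + 1/5.52 + 1/19.7 = 0.6564 (units of 1/MΩ).
Current divider: I(R1) = I_0 · G_k/ΣG = 12.2 × (0.02941/0.6564) = 12.2 × 0.04481 = 0.5466 µA.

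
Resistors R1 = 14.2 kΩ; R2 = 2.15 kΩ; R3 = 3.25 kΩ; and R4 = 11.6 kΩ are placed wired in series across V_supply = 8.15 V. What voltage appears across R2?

ΣR = 14.2 + 2.15 + 3.25 + 11.6 = 31.20 kΩ.
Voltage divider: V = V_supply · (2.150 / 31.20) = 8.15 × 0.06891 = 0.5616 V.

V ≈ 0.562 V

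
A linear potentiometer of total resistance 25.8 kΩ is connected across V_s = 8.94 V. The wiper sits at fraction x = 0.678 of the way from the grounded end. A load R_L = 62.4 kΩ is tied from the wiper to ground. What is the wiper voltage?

Lower segment x·R_p = 17.49 kΩ; upper segment (1−x)·R_p = 8.308 kΩ.
R_L loads the lower segment: effective lower R = 13.66 kΩ.
Loaded-divider output: V_out = 8.94 × 0.6219 = 5.559 V.

V_out ≈ 5.56 V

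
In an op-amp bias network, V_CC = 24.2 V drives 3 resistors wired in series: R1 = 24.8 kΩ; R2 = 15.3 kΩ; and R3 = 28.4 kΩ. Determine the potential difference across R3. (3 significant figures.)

V ≈ 10.0 V

Series total: ΣR = 24.8 + 15.3 + 28.4 = 68.50 kΩ.
Voltage divider: V = V_CC · (28.40 / 68.50) = 24.2 × 0.4146 = 10.03 V.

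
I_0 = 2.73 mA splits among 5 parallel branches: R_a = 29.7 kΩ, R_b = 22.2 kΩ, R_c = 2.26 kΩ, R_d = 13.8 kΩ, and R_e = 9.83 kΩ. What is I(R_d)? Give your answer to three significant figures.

ΣG = 1/29.7 + 1/22.2 + 1/2.26 + 1/13.8 + 1/9.83 = 0.6954.
By the current-divider rule, I = I_0 · G_k/ΣG = 2.73 × 0.1042 = 0.2845 mA.

I ≈ 0.284 mA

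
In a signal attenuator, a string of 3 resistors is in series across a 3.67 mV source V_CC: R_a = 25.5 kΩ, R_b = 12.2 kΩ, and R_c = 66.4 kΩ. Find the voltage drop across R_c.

Series total: ΣR = 25.5 + 12.2 + 66.4 = 104.1 kΩ.
By the voltage-divider rule, V = 3.67 × 66.40/104.1 = 2.341 mV.

V ≈ 2.34 mV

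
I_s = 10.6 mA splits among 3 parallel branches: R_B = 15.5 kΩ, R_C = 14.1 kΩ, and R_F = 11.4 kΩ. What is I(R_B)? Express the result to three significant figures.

I ≈ 3.06 mA

Total conductance ΣG = 1/15.5 + 1/14.1 + 1/11.4 = 0.2232 (units of 1/kΩ).
By the current-divider rule, I = I_s · G_k/ΣG = 10.6 × 0.2891 = 3.065 mA.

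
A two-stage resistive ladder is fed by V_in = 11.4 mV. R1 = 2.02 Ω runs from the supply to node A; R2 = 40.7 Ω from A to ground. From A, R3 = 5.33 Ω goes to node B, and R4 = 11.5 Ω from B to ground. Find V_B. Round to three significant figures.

V_B ≈ 6.66 mV

Looking into the second stage from A: R3 + R4 = 16.83 Ω appears in parallel with R2.
Effective lower resistance at A: R2 ‖ 16.83 = 11.91 Ω.
First divider: V_A = V_in · 11.91/(2.02 + 11.91) = 9.746 mV.
Then the unloaded second divider: V_B = V_A × R4/(R3+R4) = 9.746 × 0.6833 = 6.660 mV.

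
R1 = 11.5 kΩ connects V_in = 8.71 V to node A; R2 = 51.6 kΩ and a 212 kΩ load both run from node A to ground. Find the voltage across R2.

V_out ≈ 6.82 V

First combine the lower leg with the load: R2 ‖ R_L = 41.50 kΩ.
Then V_out = V_in · R2'/(R1 + R2') = 8.71 × 41.50/53.00 = 6.820 V.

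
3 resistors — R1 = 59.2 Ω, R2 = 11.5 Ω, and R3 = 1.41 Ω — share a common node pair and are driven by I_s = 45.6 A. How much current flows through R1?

ΣG = 1/59.2 + 1/11.5 + 1/1.41 = 0.8131.
R1 takes the fraction G_k/ΣG = 0.01689/0.8131 = 0.02078, so I = 45.6 × 0.02078 = 0.9474 A.

I ≈ 0.947 A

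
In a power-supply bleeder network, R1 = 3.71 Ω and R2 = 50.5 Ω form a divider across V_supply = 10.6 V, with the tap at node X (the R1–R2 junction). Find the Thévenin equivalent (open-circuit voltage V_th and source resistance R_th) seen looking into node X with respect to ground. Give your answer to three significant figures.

Open-circuit (no load on X): V_th = V_supply · R2/(R1 + R2) = 10.6 × 50.5/(3.710 + 50.5) = 9.875 V.
Zeroing V_supply shorts the top of R1 to ground, so R_th = R1 ‖ R2 = 3.456 Ω.

V_th ≈ 9.87 V, R_th ≈ 3.46 Ω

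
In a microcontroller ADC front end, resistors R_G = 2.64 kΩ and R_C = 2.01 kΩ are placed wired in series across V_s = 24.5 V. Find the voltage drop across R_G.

ΣR = 2.64 + 2.01 = 4.650 kΩ.
V = V_s · R/ΣR = 24.5 × 0.5677 = 13.91 V.

V ≈ 13.9 V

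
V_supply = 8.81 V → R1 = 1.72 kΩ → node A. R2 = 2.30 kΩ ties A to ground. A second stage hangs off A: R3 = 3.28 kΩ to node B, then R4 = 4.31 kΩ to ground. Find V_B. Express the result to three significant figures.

Node A sees R2 in parallel with the series input of stage 2, R3 + R4 = 7.590 kΩ.
R2 ‖ (R3+R4) = 1.765 kΩ.
V_A = 8.81 × 1.765/(1.72 + 1.765) = 4.462 V.
Then the unloaded second divider: V_B = V_A × R4/(R3+R4) = 4.462 × 0.5679 = 2.534 V.

V_B ≈ 2.53 V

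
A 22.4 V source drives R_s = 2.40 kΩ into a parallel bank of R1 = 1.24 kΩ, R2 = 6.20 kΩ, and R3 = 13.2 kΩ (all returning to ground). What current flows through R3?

I ≈ 0.484 mA

Parallel bank: R_p = 1/(1/1.24 + 1/6.20 + 1/13.2) = 0.9583 kΩ.
Node voltage V_A = V_DC · R_p/(R_s + R_p) = 22.4 × 0.2854 = 6.392 V.
I(R3) = V_A / R3 = 6.392/13.2 = 0.4842 mA.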